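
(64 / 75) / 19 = 64 / 1425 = 0.04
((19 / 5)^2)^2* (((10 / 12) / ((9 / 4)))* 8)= 2085136 / 3375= 617.82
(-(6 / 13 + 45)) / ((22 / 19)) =-11229 / 286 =-39.26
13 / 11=1.18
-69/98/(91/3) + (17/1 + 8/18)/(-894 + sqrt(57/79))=-1472886731/34474214502- 157 * sqrt(4503)/568256283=-0.04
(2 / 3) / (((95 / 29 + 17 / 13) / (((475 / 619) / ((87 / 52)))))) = 80275 / 1203336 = 0.07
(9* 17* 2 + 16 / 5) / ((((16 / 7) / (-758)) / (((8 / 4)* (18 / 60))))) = -6152307 / 100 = -61523.07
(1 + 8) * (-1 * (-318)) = 2862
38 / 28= 19 / 14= 1.36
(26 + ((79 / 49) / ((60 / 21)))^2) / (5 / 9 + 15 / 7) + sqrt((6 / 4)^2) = 11.25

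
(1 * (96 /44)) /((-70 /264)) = -288 /35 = -8.23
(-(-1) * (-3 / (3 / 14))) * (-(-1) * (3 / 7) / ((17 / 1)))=-6 / 17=-0.35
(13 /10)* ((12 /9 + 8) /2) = 91 /15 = 6.07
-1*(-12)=12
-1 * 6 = -6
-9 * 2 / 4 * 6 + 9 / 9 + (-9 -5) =-40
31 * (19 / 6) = 589 / 6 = 98.17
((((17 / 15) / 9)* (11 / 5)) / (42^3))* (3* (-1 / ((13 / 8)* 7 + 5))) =-187 / 272967975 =-0.00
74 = 74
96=96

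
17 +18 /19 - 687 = -12712 /19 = -669.05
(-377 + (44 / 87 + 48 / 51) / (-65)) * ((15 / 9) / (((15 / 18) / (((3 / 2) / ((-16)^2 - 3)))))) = -7249007 / 1621477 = -4.47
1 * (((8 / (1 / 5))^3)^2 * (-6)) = -24576000000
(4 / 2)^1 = 2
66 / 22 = 3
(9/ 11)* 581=5229/ 11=475.36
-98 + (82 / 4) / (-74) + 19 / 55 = -797163 / 8140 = -97.93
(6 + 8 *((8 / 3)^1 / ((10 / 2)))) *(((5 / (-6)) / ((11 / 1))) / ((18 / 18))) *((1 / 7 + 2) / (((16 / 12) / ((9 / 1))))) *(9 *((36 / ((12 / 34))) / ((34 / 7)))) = -8505 / 4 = -2126.25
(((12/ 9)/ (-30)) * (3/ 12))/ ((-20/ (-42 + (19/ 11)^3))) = -49043/ 2395800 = -0.02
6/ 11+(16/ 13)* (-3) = -450/ 143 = -3.15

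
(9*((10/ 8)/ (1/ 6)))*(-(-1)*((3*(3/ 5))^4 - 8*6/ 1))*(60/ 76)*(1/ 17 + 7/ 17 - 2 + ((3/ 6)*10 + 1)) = -3797118/ 425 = -8934.40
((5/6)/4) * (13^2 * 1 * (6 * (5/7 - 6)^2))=1156805/196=5902.07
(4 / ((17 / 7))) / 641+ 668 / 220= 1821339 / 599335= 3.04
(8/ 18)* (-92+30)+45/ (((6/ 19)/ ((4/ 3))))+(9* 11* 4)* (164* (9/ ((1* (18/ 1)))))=293710/ 9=32634.44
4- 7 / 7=3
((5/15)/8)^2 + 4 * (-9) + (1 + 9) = -14975/576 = -26.00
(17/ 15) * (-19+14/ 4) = -527/ 30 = -17.57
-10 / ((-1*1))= 10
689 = 689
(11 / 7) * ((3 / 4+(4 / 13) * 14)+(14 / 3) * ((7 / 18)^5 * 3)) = 700138835 / 85975344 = 8.14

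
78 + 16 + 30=124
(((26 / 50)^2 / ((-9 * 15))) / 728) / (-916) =13 / 4328100000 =0.00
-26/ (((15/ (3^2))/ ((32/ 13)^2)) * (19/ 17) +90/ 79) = -107268096/ 5968505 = -17.97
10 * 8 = 80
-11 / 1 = -11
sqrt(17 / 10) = sqrt(170) / 10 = 1.30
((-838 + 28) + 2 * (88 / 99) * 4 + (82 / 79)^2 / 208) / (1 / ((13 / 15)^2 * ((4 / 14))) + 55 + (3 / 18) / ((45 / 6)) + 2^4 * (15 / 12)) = -152428451695 / 15127722166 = -10.08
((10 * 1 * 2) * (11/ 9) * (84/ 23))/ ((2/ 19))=58520/ 69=848.12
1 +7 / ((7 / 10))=11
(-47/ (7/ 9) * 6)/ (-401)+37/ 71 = 284057/ 199297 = 1.43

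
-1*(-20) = 20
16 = 16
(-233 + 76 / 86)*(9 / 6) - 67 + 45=-31835 / 86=-370.17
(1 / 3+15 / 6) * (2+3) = 85 / 6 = 14.17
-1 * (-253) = 253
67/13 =5.15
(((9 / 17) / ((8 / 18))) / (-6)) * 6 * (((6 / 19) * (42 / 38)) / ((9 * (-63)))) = 9 / 12274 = 0.00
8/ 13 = 0.62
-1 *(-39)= 39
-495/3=-165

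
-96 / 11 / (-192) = 1 / 22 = 0.05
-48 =-48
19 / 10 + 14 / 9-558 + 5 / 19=-947821 / 1710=-554.28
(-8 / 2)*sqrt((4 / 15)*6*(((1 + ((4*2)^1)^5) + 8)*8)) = -32*sqrt(163885) / 5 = -2590.89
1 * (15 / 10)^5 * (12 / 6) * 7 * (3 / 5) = 63.79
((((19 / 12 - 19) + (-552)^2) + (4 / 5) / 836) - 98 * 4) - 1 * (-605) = 3823440787 / 12540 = 304899.58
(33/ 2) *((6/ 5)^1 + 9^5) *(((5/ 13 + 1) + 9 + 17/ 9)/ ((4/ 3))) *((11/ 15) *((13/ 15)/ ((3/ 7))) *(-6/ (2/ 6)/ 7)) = -4275136063/ 125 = -34201088.50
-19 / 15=-1.27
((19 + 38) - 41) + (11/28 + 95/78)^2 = 18.59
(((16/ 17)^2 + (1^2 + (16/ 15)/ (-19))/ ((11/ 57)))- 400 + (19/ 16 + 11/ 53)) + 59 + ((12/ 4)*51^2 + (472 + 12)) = 107200484153/ 13478960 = 7953.17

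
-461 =-461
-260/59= -4.41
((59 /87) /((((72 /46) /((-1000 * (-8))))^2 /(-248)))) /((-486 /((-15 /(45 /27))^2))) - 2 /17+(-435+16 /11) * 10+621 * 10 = 2894890082301038 /3953367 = 732259383.53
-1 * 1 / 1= -1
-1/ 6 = -0.17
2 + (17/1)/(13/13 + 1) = 10.50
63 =63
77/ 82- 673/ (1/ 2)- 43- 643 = -166547/ 82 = -2031.06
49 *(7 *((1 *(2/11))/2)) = 343/11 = 31.18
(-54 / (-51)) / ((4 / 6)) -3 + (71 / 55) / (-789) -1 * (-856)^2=-540551380927 / 737715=-732737.41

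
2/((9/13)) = 26/9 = 2.89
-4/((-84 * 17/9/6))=18/119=0.15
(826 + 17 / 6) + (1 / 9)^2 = 134273 / 162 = 828.85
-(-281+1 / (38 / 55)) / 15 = 3541 / 190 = 18.64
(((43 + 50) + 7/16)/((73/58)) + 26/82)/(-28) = -255021/95776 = -2.66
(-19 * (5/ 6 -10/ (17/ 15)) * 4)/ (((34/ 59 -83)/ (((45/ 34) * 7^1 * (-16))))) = 511624400/ 468469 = 1092.12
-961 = -961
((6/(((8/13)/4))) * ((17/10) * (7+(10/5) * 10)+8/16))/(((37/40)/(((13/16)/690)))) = 9802/4255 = 2.30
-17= -17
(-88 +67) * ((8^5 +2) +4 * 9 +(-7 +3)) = -688842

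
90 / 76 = 45 / 38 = 1.18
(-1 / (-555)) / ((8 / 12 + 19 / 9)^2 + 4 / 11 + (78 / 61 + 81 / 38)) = 688446 / 4390167845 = 0.00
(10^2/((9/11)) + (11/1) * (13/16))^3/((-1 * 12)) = -6737347390103/35831808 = -188027.00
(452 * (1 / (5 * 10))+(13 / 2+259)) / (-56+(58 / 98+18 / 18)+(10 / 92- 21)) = -15470329 / 4243125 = -3.65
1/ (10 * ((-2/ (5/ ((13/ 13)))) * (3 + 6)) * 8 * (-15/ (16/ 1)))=1/ 270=0.00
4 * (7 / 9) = 3.11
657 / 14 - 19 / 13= 8275 / 182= 45.47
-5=-5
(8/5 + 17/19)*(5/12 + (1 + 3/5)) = 9559/1900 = 5.03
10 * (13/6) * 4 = 260/3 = 86.67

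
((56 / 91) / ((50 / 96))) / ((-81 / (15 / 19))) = -128 / 11115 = -0.01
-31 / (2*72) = -31 / 144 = -0.22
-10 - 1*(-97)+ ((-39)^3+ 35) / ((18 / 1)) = -28859 / 9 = -3206.56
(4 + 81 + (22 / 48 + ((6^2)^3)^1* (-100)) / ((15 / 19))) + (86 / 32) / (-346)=-1472218093307 / 249120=-5909674.43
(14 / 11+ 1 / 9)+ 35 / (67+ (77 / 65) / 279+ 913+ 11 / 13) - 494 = -867426576443 / 1760984478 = -492.58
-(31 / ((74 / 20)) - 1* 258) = 9236 / 37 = 249.62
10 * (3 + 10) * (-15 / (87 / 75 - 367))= 24375 / 4573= 5.33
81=81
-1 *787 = -787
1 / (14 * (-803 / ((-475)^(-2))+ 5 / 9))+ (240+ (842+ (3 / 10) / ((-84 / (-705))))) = 49515368020337 / 45656572360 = 1084.52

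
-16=-16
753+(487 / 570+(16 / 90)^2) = 58011527 / 76950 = 753.89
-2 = -2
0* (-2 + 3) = 0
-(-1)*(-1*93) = -93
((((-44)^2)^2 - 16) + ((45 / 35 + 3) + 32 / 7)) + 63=3748151.86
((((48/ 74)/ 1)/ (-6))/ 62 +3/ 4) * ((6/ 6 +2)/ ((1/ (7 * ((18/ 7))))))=92691/ 2294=40.41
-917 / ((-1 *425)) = 917 / 425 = 2.16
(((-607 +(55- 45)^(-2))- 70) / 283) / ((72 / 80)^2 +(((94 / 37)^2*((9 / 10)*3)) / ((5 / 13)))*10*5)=-0.00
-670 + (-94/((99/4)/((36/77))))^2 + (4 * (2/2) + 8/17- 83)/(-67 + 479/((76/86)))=-4449763181476/6671186291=-667.01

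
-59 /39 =-1.51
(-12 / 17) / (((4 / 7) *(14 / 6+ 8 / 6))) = -0.34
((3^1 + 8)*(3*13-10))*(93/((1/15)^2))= 6675075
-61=-61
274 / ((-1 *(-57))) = 274 / 57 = 4.81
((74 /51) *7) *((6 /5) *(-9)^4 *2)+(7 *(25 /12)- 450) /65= 2120636327 /13260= 159927.32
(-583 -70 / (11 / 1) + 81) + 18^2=-2028 / 11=-184.36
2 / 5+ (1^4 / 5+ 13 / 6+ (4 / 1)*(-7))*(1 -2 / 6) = -751 / 45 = -16.69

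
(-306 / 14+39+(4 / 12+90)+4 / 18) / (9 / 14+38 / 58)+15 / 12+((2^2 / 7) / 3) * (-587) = -3663907 / 132804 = -27.59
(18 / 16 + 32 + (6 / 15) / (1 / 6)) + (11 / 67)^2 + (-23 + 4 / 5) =2397477 / 179560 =13.35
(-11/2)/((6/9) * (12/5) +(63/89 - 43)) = 4895/36216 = 0.14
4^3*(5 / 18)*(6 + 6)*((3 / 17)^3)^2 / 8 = 19440 / 24137569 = 0.00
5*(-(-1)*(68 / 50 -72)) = -1766 / 5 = -353.20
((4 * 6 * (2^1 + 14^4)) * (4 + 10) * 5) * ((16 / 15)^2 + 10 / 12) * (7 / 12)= 1113174356 / 15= 74211623.73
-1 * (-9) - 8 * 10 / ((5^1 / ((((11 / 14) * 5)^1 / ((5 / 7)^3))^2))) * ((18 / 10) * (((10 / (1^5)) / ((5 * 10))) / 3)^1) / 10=-1040001 / 78125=-13.31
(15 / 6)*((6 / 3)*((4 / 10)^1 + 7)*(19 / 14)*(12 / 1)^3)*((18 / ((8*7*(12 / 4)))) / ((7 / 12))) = 15937.40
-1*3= -3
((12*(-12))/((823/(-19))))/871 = 0.00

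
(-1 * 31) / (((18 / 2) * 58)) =-31 / 522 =-0.06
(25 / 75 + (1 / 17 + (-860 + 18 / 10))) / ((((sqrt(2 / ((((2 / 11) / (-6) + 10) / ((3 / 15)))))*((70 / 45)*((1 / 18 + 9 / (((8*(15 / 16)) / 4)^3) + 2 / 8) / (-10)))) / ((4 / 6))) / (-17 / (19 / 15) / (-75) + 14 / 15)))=6934089700*sqrt(108570) / 187005049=12217.74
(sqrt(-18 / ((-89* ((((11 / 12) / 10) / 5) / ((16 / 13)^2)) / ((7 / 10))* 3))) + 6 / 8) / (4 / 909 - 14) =-43632* sqrt(68530) / 80956447 - 2727 / 50888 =-0.19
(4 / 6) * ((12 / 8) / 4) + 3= 13 / 4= 3.25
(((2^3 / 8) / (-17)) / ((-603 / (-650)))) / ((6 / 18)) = -650 / 3417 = -0.19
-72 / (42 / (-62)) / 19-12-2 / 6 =-2689 / 399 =-6.74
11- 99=-88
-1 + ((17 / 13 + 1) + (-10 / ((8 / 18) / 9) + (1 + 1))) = -5179 / 26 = -199.19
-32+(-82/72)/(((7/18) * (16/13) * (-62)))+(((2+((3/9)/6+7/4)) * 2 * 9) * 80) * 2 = 151768597/13888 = 10928.04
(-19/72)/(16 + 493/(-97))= -1843/76248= -0.02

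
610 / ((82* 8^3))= 305 / 20992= 0.01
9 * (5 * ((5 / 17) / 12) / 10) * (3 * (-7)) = -315 / 136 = -2.32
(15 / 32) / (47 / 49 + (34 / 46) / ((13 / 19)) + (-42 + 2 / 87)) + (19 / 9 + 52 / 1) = 793145344933 / 14660896896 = 54.10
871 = 871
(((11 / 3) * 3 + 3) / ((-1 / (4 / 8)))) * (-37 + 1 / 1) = 252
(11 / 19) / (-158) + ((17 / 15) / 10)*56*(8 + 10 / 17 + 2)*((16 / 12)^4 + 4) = 39001687 / 81054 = 481.18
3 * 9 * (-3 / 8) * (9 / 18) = -81 / 16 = -5.06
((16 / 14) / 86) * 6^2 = 144 / 301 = 0.48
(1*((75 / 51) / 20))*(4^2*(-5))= -100 / 17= -5.88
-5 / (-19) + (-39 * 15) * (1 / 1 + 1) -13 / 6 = -1171.90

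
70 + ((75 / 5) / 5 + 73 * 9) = 730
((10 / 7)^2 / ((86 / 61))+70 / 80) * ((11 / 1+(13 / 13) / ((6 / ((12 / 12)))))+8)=4502135 / 101136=44.52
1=1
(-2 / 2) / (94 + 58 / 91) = -91 / 8612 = -0.01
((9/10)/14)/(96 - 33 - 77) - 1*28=-54889/1960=-28.00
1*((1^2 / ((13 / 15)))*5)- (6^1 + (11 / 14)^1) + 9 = 1453 / 182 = 7.98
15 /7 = 2.14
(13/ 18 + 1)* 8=124/ 9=13.78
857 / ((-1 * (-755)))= 857 / 755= 1.14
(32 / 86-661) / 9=-9469 / 129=-73.40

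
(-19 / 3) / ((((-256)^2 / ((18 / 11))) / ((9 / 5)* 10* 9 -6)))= -2223 / 90112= -0.02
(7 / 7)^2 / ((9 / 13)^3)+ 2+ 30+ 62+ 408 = 368155 / 729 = 505.01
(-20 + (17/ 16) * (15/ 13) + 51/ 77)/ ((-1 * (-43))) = -290077/ 688688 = -0.42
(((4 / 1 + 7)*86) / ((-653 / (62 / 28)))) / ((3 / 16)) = -234608 / 13713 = -17.11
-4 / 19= -0.21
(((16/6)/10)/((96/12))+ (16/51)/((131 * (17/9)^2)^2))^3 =0.00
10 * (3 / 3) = 10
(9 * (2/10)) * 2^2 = 36/5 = 7.20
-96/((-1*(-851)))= -96/851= -0.11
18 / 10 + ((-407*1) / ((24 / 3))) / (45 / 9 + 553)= 38141 / 22320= 1.71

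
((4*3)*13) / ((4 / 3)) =117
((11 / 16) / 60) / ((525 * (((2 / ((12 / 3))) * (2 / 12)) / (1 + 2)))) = 11 / 14000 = 0.00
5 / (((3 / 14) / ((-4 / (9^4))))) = -280 / 19683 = -0.01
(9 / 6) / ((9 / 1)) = 0.17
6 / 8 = 3 / 4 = 0.75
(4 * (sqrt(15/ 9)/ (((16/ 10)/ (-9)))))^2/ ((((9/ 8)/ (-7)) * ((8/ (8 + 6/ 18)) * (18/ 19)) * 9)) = -415625/ 648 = -641.40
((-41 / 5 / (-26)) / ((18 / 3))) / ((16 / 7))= 0.02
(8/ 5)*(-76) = -608/ 5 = -121.60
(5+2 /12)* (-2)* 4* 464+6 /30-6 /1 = -287767 /15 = -19184.47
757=757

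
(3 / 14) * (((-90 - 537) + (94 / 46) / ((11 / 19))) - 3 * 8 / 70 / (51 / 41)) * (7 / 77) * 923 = -129998460969 / 11591195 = -11215.28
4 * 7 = 28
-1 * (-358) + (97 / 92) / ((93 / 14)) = 1532203 / 4278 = 358.16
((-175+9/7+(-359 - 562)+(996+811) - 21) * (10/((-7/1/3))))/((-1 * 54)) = 8065/147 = 54.86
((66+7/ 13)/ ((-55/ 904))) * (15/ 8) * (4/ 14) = -585.88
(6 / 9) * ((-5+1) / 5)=-8 / 15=-0.53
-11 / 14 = -0.79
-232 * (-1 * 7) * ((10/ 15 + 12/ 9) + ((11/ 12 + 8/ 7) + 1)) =24650/ 3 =8216.67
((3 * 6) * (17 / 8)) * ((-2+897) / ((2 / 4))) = 136935 / 2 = 68467.50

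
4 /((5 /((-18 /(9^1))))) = -1.60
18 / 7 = 2.57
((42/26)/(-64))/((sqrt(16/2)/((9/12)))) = -0.01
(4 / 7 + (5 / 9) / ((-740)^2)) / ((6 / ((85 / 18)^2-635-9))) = -794187442337 / 13413133440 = -59.21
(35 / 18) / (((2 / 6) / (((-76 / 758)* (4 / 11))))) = -2660 / 12507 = -0.21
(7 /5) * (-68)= -476 /5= -95.20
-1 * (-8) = 8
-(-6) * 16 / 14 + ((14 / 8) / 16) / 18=55345 / 8064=6.86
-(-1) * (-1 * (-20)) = 20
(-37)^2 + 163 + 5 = 1537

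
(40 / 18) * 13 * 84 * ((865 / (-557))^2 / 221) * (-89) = -37291534000 / 15822699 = -2356.84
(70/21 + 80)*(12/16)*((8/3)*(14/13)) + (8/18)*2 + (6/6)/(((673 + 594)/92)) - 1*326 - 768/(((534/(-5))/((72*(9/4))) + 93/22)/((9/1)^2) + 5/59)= -127334863912742/20845516419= -6108.50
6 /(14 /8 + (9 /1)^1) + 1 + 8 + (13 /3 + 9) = 2953 /129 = 22.89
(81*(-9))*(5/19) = -3645/19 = -191.84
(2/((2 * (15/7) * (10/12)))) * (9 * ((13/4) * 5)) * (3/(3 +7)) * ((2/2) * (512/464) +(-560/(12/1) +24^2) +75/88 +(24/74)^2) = 912296719971/69873760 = 13056.36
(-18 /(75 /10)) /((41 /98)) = -1176 /205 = -5.74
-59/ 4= -14.75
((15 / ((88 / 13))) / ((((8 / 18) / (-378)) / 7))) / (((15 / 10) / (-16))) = 1547910 / 11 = 140719.09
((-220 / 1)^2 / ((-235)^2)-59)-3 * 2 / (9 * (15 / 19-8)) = -52686403 / 907899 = -58.03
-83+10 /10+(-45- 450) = -577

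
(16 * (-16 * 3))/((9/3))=-256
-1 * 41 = -41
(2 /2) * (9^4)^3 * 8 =2259436291848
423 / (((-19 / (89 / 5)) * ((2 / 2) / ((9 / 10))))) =-338823 / 950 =-356.66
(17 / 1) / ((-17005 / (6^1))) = -0.01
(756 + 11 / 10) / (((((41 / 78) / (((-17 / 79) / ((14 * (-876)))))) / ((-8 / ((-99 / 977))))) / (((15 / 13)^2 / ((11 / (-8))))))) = -1.93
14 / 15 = 0.93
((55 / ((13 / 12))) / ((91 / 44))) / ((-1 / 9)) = -261360 / 1183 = -220.93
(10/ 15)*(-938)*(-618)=386456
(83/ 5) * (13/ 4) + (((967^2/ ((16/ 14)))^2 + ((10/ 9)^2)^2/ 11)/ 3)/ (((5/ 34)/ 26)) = 683371673665517711147/ 17321040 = 39453270338589.24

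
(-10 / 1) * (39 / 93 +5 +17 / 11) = -23750 / 341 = -69.65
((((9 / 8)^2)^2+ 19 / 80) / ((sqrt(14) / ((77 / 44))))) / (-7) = -0.12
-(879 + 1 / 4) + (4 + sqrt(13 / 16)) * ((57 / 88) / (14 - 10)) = -77317 / 88 + 57 * sqrt(13) / 1408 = -878.46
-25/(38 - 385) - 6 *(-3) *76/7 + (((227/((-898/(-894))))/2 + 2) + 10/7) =680380903/2181242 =311.92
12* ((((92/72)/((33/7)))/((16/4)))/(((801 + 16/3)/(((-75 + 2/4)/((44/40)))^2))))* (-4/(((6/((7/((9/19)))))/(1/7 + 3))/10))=-33956429500/23708619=-1432.24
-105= -105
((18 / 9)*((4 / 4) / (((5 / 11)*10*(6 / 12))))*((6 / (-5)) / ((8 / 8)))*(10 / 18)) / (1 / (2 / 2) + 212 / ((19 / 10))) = -836 / 160425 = -0.01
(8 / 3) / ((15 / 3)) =8 / 15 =0.53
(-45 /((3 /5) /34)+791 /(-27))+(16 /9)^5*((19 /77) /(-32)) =-11728097351 /4546773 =-2579.43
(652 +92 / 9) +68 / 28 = 41873 / 63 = 664.65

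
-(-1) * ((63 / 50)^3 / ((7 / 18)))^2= 103355177121 / 3906250000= 26.46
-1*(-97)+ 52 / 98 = 4779 / 49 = 97.53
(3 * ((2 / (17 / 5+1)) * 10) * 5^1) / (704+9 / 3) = 750 / 7777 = 0.10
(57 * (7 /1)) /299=399 /299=1.33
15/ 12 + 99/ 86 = 413/ 172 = 2.40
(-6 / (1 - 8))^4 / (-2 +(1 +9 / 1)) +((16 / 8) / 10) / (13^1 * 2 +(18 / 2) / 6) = 49352 / 660275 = 0.07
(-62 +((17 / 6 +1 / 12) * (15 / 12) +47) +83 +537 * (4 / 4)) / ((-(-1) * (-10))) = -5843 / 96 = -60.86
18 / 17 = 1.06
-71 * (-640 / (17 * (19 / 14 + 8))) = 636160 / 2227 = 285.66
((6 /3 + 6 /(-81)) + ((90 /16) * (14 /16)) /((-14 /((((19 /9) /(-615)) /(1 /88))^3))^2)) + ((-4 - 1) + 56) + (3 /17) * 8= 4131821281756986207368453 /76039665706268773621875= 54.34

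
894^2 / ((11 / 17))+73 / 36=489133235 / 396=1235184.94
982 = 982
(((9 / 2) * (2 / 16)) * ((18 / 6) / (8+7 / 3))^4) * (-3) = -177147 / 14776336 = -0.01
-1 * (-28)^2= -784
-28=-28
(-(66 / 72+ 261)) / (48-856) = 3143 / 9696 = 0.32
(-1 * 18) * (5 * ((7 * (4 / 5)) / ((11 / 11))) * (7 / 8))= -441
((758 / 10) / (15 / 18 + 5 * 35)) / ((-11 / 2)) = -4548 / 58025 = -0.08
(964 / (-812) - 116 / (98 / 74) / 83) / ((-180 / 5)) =88163 / 1415316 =0.06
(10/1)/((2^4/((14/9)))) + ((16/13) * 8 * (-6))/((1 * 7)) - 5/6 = -8.30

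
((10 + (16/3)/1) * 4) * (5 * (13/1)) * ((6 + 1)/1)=83720/3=27906.67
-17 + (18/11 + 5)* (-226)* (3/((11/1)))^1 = -51551/121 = -426.04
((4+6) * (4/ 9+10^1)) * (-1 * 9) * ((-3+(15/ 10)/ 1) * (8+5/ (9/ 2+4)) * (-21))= -4323060/ 17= -254297.65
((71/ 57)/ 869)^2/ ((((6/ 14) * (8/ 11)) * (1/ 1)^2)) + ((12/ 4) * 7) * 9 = 1011741676351/ 5353130376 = 189.00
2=2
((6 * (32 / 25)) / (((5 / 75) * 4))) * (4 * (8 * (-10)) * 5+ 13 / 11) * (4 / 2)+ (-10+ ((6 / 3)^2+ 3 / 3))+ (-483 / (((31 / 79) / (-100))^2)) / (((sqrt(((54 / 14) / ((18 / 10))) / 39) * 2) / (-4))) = 267543339.13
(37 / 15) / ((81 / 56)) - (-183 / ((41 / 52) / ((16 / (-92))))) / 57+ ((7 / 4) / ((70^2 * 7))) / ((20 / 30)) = 1.00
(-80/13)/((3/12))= -320/13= -24.62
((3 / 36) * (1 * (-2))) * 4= -2 / 3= -0.67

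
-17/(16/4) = -17/4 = -4.25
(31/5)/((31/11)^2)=121/155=0.78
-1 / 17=-0.06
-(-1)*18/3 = 6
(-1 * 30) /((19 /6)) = -180 /19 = -9.47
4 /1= 4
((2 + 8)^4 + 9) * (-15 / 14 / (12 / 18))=-450405 / 28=-16085.89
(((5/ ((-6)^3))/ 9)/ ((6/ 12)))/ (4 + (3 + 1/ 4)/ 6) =-10/ 8829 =-0.00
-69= -69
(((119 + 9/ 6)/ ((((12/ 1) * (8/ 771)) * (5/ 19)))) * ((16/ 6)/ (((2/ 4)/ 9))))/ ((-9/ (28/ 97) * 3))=-1887.20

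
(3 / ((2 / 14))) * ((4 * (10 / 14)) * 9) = 540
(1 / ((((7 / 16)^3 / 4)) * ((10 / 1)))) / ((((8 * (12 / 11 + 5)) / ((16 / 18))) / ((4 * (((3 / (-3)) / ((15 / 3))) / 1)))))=-360448 / 5170725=-0.07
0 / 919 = 0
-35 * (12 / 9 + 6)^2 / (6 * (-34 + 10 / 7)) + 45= 168155 / 3078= 54.63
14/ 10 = 1.40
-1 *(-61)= 61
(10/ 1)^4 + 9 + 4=10013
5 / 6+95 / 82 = 245 / 123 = 1.99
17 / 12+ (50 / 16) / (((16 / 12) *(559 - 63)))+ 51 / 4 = 14.17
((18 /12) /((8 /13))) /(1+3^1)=39 /64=0.61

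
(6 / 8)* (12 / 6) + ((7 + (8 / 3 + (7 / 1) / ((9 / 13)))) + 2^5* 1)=959 / 18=53.28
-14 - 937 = -951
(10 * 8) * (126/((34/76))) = 383040/17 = 22531.76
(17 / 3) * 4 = 68 / 3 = 22.67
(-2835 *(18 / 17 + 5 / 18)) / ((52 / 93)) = -11981655 / 1768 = -6776.95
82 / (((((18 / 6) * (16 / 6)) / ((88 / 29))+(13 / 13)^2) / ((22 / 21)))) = 4961 / 210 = 23.62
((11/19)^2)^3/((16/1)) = 1771561/752734096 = 0.00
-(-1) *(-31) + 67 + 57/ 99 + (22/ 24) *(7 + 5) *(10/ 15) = 483/ 11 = 43.91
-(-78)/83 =78/83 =0.94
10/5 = 2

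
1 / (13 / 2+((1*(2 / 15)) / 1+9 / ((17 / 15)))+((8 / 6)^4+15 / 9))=13770 / 267161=0.05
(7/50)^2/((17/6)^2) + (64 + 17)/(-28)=-14618277/5057500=-2.89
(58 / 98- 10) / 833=-461 / 40817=-0.01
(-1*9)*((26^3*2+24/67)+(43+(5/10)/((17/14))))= -360791838/1139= -316761.93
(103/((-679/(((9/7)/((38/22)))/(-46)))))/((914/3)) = 30591/3796867508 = 0.00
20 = 20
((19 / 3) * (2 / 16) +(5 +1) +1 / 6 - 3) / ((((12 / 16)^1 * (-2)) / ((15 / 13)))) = -475 / 156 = -3.04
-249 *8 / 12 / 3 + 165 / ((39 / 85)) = 11867 / 39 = 304.28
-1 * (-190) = 190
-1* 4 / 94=-2 / 47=-0.04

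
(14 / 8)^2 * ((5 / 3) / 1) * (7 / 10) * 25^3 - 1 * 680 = 5294095 / 96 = 55146.82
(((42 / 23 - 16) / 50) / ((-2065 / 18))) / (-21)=-978 / 8311625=-0.00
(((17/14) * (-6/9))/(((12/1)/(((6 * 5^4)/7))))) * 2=-10625/147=-72.28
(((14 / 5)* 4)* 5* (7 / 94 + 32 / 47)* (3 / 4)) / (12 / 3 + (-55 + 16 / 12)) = -4473 / 7003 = -0.64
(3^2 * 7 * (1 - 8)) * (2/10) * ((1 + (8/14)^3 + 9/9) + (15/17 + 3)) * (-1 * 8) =2547936/595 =4282.25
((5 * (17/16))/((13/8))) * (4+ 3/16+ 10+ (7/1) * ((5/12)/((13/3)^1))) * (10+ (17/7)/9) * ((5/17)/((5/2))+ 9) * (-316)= -122442469325/85176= -1437523.12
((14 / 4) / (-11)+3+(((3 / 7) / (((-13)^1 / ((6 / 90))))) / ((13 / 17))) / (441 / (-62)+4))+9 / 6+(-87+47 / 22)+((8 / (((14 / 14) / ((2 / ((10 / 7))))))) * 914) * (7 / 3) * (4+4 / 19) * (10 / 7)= 205563023097191 / 1431560130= 143593.71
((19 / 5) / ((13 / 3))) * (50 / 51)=190 / 221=0.86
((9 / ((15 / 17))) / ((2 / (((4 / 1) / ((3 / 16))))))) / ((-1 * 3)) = -544 / 15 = -36.27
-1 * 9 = -9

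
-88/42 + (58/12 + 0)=115/42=2.74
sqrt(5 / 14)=sqrt(70) / 14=0.60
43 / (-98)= -43 / 98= -0.44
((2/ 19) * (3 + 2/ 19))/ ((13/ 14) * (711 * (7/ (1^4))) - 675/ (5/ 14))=236/ 1972143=0.00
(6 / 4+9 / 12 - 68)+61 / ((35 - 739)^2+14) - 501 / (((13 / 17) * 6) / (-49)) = 5284.67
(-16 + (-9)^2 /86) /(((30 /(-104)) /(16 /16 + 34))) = 235690 /129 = 1827.05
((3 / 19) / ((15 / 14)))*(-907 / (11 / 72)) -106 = -1025026 / 1045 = -980.89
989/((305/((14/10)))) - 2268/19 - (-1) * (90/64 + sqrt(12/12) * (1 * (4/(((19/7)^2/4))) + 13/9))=-17409922111/158551200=-109.81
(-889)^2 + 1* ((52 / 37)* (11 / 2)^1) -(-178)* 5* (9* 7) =31316753 / 37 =846398.73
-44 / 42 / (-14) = 11 / 147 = 0.07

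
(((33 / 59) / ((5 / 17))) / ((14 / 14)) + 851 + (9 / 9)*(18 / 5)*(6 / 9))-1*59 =234909 / 295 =796.30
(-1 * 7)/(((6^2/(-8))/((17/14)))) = 17/9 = 1.89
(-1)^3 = -1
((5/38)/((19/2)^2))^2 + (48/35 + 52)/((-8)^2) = 21970482427/26345693360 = 0.83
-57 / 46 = -1.24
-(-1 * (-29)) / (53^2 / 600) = -17400 / 2809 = -6.19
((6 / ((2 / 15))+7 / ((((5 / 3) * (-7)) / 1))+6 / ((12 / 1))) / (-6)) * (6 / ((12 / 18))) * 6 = -4041 / 10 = -404.10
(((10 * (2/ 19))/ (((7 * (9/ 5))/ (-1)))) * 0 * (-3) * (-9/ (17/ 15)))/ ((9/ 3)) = 0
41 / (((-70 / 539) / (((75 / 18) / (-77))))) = 17.08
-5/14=-0.36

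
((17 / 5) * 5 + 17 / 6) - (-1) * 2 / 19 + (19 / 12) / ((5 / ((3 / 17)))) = 387493 / 19380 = 19.99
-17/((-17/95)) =95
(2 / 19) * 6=0.63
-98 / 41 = -2.39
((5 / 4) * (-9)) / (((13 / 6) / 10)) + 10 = -545 / 13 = -41.92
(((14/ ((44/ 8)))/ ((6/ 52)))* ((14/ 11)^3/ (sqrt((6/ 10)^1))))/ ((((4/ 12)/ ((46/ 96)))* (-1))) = -2871596* sqrt(15)/ 131769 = -84.40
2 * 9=18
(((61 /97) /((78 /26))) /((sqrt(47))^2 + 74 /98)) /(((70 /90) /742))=158417 /37830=4.19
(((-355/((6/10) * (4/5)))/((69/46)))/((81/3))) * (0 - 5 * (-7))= -310625/486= -639.15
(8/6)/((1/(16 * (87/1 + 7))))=6016/3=2005.33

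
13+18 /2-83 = -61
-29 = -29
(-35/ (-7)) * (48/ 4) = 60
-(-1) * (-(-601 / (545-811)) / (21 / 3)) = -601 / 1862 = -0.32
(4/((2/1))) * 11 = 22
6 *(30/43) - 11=-293/43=-6.81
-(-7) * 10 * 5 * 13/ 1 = 4550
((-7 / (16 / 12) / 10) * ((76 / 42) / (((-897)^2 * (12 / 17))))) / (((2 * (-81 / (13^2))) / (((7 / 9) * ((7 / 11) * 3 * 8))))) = 15827 / 763569180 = 0.00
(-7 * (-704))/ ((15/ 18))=5913.60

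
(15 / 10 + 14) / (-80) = -31 / 160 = -0.19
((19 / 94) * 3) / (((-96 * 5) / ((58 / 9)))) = -551 / 67680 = -0.01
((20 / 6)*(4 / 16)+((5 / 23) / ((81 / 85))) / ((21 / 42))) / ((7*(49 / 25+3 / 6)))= 120125 / 1604043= 0.07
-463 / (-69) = 463 / 69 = 6.71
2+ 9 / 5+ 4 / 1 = 39 / 5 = 7.80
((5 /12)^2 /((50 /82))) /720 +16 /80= 20777 /103680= 0.20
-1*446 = -446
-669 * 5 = -3345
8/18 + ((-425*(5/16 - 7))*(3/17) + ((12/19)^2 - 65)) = 22738105/51984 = 437.41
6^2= 36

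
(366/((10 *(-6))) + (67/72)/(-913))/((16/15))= -2005283/350592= -5.72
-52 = -52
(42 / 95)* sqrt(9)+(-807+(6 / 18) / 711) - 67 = -176834137 / 202635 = -872.67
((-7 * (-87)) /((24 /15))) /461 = 3045 /3688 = 0.83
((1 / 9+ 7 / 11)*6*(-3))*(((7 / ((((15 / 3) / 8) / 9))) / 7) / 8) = -1332 / 55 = -24.22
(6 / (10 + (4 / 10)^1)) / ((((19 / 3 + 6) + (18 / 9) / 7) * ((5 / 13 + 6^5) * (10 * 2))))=63 / 214317160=0.00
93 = 93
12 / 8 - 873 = -1743 / 2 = -871.50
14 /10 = 7 /5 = 1.40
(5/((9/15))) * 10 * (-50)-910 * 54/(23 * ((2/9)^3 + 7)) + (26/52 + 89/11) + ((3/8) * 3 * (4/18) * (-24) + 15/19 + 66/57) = -4466.87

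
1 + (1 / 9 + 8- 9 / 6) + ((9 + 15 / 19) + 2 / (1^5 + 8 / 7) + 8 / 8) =33061 / 1710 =19.33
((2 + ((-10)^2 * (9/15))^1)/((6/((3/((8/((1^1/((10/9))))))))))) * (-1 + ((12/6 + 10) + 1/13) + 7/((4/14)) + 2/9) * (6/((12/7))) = 1817809/4160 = 436.97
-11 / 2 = -5.50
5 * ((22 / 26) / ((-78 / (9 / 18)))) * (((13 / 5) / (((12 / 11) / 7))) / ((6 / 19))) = -16093 / 11232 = -1.43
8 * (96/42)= 128/7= 18.29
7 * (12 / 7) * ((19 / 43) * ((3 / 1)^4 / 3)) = 6156 / 43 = 143.16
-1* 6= -6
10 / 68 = 0.15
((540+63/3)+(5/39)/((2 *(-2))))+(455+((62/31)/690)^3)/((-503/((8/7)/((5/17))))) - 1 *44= 19301781110488553/37592106142500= 513.45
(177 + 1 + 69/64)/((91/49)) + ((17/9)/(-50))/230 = 96.43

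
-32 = -32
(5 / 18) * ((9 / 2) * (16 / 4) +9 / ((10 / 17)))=37 / 4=9.25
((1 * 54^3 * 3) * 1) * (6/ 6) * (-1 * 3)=-1417176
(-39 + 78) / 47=39 / 47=0.83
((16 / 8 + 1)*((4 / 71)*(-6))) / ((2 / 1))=-36 / 71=-0.51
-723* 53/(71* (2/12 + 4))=-229914/1775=-129.53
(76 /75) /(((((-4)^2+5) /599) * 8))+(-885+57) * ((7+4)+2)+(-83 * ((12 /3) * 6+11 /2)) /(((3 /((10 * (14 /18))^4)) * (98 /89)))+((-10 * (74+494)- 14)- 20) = -18799832750653 /6889050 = -2728944.16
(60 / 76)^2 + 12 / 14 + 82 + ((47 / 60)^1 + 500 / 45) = 43382207 / 454860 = 95.37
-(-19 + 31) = -12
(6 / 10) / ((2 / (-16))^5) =-98304 / 5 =-19660.80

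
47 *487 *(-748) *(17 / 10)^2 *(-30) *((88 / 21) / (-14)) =-444306693.78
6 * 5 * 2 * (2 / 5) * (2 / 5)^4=384 / 625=0.61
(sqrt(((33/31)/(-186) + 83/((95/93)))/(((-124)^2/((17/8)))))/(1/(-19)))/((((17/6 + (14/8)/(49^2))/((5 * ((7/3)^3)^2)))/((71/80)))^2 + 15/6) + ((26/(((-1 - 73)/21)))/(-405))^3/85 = 753571/10593156864375 - 8208832947066573409 * sqrt(23958319895)/1577747576031430965081800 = -0.81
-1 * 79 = -79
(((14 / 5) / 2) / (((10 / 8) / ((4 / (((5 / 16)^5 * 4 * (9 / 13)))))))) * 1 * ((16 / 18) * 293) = 894661820416 / 6328125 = 141378.66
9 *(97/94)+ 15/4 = 2451/188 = 13.04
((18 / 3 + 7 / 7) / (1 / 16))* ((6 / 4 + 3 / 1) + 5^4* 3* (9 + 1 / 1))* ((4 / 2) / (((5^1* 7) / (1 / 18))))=100024 / 15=6668.27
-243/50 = -4.86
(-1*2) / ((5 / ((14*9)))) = -252 / 5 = -50.40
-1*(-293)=293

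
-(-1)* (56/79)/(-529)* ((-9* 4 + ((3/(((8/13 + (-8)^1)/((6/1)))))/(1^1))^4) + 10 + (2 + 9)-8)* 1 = -5642791/342351872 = -0.02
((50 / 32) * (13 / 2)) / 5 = 65 / 32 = 2.03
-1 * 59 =-59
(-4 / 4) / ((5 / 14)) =-14 / 5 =-2.80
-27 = -27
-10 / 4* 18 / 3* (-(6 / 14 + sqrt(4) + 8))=1095 / 7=156.43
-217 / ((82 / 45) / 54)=-263655 / 41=-6430.61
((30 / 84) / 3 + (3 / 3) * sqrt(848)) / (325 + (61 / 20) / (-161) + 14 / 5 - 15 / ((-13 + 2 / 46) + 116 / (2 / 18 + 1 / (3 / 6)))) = 422050 / 1160789529 + 4726960 * sqrt(53) / 386929843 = 0.09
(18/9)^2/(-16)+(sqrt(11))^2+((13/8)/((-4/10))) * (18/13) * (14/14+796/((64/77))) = -688879/128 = -5381.87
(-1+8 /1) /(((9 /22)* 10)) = 77 /45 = 1.71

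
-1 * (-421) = 421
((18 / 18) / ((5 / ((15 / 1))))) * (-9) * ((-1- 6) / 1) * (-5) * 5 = -4725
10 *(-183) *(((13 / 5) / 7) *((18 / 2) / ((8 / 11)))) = -235521 / 28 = -8411.46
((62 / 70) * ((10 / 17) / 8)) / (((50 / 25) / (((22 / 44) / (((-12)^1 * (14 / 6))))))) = -31 / 53312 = -0.00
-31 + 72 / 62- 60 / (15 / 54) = -7621 / 31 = -245.84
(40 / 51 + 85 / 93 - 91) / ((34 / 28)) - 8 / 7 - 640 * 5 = -205365348 / 62713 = -3274.69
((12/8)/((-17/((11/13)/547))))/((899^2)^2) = -33/157924082567495374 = -0.00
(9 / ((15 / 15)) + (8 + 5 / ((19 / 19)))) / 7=22 / 7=3.14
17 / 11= 1.55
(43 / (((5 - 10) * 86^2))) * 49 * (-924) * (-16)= -181104 / 215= -842.34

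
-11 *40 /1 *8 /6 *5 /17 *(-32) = 281600 /51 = 5521.57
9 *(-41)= -369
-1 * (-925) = 925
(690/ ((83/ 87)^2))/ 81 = 193430/ 20667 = 9.36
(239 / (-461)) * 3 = -717 / 461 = -1.56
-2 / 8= -1 / 4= -0.25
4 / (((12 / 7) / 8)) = 56 / 3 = 18.67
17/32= 0.53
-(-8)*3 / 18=4 / 3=1.33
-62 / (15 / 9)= -186 / 5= -37.20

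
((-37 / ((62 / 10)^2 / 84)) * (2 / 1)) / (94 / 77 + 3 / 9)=-35897400 / 344999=-104.05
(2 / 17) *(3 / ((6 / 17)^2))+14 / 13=305 / 78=3.91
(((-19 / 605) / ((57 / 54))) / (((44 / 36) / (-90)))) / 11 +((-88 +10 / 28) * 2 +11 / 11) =-17841608 / 102487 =-174.09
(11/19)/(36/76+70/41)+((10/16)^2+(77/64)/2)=273501/217472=1.26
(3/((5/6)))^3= 5832/125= 46.66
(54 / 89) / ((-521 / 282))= -15228 / 46369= -0.33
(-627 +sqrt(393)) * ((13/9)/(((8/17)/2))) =-46189/12 +221 * sqrt(393)/36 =-3727.38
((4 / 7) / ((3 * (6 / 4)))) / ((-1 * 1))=-8 / 63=-0.13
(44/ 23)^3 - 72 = -790840/ 12167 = -65.00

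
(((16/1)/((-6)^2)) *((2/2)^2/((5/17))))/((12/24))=136/45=3.02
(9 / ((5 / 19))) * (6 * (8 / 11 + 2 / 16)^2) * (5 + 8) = 7502625 / 3872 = 1937.66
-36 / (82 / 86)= -37.76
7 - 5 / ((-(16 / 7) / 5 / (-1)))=-63 / 16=-3.94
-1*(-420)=420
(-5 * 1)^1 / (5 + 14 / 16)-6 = -322 / 47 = -6.85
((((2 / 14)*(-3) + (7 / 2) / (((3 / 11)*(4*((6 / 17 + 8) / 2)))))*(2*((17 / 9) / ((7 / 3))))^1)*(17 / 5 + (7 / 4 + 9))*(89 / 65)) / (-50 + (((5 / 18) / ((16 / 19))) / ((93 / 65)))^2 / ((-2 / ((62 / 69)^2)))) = -21405273703062048 / 100505493864741875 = -0.21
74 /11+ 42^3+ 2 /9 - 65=7328965 /99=74029.95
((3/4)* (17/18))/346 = 17/8304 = 0.00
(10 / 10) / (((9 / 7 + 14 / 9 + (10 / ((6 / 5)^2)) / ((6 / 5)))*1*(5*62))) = 378 / 1011065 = 0.00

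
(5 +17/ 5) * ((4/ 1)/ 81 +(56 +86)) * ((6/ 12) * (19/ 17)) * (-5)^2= 7651490/ 459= 16669.91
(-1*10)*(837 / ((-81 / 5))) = 1550 / 3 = 516.67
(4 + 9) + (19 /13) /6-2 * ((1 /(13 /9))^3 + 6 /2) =86737 /13182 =6.58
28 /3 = 9.33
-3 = -3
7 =7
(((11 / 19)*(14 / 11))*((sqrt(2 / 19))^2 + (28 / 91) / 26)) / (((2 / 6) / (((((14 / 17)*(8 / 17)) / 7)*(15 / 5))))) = 0.04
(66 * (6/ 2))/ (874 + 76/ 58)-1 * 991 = -12574901/ 12692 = -990.77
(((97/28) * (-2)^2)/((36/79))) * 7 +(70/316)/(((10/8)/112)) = 661825/2844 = 232.71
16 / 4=4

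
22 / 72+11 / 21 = 209 / 252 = 0.83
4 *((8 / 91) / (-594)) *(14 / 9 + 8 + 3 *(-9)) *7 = 2512 / 34749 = 0.07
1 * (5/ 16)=5/ 16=0.31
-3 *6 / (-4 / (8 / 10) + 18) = -18 / 13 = -1.38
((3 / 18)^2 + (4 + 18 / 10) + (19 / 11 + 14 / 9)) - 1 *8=733 / 660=1.11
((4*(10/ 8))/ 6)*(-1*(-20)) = 50/ 3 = 16.67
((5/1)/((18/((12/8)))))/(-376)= -5/4512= -0.00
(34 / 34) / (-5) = -1 / 5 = -0.20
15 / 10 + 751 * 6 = 9015 / 2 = 4507.50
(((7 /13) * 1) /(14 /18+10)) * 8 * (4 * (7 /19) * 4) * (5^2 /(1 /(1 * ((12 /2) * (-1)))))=-8467200 /23959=-353.40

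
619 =619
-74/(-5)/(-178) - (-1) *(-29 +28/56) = -25439/890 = -28.58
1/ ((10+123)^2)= 1/ 17689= 0.00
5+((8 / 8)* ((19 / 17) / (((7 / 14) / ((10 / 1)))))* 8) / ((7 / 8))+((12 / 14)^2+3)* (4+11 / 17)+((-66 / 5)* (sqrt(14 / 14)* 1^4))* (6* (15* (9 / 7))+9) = -5912232 / 4165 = -1419.50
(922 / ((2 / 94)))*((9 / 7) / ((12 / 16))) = 520008 / 7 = 74286.86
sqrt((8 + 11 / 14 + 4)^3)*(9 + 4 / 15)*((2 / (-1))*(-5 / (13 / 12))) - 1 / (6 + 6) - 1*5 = -61 / 12 + 49762*sqrt(2506) / 637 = 3905.57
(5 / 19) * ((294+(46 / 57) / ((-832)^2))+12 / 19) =29063024755 / 374839296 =77.53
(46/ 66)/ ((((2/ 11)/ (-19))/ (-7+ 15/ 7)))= 7429/ 21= 353.76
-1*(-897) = 897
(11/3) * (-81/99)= -3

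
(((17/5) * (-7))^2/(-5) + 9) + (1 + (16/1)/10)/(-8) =-104613/1000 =-104.61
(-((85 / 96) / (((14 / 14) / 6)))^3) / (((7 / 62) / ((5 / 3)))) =-95189375 / 43008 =-2213.29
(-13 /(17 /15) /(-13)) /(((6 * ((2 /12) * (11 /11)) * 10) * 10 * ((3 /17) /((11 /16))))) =11 /320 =0.03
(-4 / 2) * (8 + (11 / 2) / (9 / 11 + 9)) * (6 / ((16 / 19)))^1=-35131 / 288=-121.98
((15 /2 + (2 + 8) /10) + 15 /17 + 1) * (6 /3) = 353 /17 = 20.76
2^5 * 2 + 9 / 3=67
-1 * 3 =-3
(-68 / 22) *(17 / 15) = -578 / 165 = -3.50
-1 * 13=-13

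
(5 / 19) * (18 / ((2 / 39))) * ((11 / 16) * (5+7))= 57915 / 76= 762.04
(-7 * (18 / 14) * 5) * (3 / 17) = -135 / 17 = -7.94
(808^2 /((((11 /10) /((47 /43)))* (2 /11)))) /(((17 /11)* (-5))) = -337530688 /731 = -461738.29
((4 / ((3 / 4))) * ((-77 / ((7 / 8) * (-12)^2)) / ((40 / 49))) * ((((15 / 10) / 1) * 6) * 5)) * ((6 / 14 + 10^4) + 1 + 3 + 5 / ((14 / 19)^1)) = -3597363 / 2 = -1798681.50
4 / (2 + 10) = 1 / 3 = 0.33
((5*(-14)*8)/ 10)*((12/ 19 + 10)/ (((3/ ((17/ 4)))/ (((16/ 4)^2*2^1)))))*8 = -12307456/ 57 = -215920.28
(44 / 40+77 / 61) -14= -7099 / 610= -11.64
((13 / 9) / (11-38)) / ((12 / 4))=-13 / 729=-0.02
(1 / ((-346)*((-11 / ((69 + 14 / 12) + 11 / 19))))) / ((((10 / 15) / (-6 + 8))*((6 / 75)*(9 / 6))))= 201625 / 433884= 0.46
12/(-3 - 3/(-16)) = -64/15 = -4.27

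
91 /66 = 1.38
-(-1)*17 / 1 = 17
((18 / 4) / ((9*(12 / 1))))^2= 1 / 576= 0.00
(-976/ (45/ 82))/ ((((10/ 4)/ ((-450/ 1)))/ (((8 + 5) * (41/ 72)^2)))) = 109308706/ 81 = 1349490.20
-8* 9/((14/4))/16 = -9/7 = -1.29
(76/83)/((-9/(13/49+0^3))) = -988/36603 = -0.03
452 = 452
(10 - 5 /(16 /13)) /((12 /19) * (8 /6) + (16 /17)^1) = 30685 /9216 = 3.33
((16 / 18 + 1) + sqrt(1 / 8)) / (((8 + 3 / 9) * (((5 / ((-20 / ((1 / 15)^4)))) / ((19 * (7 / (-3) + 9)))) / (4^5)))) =-5953536000 - 787968000 * sqrt(2) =-7067891032.32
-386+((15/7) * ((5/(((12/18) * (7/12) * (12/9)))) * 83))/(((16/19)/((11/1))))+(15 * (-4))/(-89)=22017.53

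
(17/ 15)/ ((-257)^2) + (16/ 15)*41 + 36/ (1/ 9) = 364326301/ 990735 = 367.73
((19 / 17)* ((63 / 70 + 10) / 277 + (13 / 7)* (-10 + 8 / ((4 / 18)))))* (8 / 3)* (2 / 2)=1396348 / 9695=144.03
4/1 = 4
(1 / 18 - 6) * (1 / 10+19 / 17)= -2461 / 340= -7.24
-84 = -84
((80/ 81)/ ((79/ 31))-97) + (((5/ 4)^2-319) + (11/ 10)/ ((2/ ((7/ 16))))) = -847349057/ 2047680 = -413.81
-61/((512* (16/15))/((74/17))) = -33855/69632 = -0.49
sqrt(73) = 8.54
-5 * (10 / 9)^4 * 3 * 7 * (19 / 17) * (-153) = 6650000 / 243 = 27366.26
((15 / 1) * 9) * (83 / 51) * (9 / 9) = 3735 / 17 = 219.71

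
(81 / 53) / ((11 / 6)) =486 / 583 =0.83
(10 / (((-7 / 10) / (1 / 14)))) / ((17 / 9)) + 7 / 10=1331 / 8330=0.16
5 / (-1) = -5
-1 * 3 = -3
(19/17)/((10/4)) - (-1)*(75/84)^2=82917/66640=1.24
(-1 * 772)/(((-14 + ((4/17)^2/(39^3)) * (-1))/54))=357332673204/120002345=2977.71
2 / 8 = 1 / 4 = 0.25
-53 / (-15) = 53 / 15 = 3.53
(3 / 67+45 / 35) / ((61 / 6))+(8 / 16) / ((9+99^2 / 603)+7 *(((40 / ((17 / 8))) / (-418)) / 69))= 3575420435823 / 23730055699672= 0.15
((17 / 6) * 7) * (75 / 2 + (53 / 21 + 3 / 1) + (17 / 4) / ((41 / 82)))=9197 / 9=1021.89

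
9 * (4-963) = -8631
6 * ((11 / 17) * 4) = 264 / 17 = 15.53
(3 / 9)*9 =3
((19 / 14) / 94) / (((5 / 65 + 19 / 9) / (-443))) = -984789 / 336896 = -2.92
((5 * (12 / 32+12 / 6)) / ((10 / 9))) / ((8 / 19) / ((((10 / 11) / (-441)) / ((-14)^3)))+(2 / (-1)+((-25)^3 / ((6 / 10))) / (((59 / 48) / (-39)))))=958455 / 124362700384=0.00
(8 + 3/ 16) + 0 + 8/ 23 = 3141/ 368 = 8.54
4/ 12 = 1/ 3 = 0.33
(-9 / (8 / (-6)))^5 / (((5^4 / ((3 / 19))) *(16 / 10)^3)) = 43046721 / 49807360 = 0.86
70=70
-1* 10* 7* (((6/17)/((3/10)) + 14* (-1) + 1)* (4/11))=56280/187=300.96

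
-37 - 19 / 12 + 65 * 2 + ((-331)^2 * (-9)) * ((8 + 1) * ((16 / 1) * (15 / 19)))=-25558369237 / 228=-112098110.69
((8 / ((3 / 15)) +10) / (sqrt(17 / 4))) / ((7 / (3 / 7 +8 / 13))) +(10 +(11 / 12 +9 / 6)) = 16.03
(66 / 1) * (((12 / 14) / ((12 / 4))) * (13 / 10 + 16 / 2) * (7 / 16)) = 3069 / 40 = 76.72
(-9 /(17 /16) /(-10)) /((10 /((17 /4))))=0.36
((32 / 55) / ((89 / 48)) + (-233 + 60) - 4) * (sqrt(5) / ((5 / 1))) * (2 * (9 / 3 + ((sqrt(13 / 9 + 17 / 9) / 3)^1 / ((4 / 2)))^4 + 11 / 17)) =-52243592581 * sqrt(5) / 202212450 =-577.71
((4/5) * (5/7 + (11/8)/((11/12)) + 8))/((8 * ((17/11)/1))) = 1573/2380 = 0.66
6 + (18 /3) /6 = 7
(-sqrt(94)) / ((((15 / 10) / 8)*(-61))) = 16*sqrt(94) / 183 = 0.85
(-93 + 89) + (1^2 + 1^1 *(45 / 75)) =-12 / 5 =-2.40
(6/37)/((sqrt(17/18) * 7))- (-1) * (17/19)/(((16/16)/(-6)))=-102/19 + 18 * sqrt(34)/4403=-5.34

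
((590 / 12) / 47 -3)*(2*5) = -2755 / 141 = -19.54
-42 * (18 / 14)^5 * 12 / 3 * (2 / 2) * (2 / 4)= -708588 / 2401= -295.12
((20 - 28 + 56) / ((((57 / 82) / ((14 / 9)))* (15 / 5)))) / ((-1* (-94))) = 9184 / 24111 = 0.38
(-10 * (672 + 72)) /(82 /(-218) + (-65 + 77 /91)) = 10542480 /91439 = 115.30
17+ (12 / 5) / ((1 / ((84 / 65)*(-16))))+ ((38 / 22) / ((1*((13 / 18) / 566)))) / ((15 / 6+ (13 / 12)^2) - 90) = -2146724023 / 44440825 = -48.31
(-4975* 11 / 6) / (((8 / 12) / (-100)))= 1368125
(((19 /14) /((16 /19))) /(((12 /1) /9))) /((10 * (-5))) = -1083 /44800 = -0.02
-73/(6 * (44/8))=-73/33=-2.21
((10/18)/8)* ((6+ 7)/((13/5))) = 25/72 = 0.35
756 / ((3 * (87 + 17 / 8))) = 2.83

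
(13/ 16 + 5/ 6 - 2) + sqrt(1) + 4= 223/ 48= 4.65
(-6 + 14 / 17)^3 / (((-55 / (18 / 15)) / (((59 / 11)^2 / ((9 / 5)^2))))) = 3564544 / 132651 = 26.87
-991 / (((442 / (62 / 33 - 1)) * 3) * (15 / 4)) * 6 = -114956 / 109395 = -1.05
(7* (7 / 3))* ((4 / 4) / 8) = 49 / 24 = 2.04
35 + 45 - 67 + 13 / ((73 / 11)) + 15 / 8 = 9831 / 584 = 16.83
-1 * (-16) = 16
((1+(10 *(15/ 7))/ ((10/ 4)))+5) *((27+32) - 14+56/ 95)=441762/ 665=664.30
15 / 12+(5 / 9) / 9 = 425 / 324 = 1.31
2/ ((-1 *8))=-1/ 4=-0.25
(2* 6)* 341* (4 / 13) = 16368 / 13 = 1259.08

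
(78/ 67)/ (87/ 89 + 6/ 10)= 0.74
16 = 16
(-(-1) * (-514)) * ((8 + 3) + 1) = -6168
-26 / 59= -0.44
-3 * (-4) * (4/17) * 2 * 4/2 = 192/17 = 11.29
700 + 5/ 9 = 6305/ 9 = 700.56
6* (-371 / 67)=-2226 / 67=-33.22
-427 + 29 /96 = -40963 /96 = -426.70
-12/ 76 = -3/ 19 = -0.16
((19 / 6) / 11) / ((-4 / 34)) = -323 / 132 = -2.45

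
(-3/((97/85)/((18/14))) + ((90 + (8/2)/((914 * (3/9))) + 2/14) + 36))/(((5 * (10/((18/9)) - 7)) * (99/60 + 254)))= -10885076/226654177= -0.05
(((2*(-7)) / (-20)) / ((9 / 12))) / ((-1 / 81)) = -378 / 5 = -75.60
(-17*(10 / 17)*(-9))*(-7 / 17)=-630 / 17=-37.06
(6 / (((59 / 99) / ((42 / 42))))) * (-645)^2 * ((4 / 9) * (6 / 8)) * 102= 8402040900 / 59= 142407472.88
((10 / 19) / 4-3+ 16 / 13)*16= -6472 / 247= -26.20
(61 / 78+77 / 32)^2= 15832441 / 1557504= 10.17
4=4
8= 8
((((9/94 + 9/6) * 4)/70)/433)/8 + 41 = 23362963/569828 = 41.00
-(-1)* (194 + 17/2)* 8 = 1620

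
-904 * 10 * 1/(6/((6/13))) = -695.38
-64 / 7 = -9.14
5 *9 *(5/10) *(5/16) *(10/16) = 1125/256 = 4.39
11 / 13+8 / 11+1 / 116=26243 / 16588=1.58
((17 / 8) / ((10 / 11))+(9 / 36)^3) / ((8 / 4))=753 / 640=1.18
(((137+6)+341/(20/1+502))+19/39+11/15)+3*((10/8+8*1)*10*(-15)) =-68159029/16965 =-4017.63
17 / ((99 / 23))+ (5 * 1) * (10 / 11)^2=8801 / 1089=8.08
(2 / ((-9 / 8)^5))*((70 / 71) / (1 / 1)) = -4587520 / 4192479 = -1.09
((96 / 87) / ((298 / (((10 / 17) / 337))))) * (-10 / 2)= -800 / 24755009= -0.00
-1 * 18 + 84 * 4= 318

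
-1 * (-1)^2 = -1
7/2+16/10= 51/10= 5.10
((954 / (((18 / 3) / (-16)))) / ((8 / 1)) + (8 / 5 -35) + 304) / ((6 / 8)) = -316 / 5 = -63.20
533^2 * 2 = 568178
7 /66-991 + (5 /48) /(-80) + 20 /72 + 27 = -24421921 /25344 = -963.62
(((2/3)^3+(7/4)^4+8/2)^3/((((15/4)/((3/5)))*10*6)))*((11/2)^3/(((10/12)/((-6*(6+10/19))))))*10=-34845944466723334087/65357217792000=-533161.38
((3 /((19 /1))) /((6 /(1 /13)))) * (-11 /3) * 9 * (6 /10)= -99 /2470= -0.04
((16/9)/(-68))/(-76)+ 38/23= 110489/66861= 1.65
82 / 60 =41 / 30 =1.37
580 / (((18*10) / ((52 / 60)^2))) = 4901 / 2025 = 2.42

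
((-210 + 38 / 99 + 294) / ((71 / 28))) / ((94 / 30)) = 1169560 / 110121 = 10.62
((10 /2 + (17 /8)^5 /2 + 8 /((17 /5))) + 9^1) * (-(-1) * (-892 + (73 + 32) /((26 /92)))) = -19787.03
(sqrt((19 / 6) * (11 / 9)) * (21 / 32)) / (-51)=-7 * sqrt(1254) / 9792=-0.03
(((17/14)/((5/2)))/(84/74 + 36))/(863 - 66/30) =629/41395872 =0.00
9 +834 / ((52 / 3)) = 1485 / 26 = 57.12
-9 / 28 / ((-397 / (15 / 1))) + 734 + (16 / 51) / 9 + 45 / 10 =3768247015 / 5102244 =738.55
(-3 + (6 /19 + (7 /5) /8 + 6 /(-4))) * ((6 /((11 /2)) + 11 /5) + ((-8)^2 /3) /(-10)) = -52907 /11400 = -4.64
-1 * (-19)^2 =-361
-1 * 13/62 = -13/62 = -0.21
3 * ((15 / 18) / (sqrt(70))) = sqrt(70) / 28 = 0.30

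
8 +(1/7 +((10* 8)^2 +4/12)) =134578/21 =6408.48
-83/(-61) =1.36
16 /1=16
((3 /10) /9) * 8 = 4 /15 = 0.27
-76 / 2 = -38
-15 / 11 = -1.36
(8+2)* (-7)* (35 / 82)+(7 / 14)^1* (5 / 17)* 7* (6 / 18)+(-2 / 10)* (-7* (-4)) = -734671 / 20910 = -35.13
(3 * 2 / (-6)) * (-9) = 9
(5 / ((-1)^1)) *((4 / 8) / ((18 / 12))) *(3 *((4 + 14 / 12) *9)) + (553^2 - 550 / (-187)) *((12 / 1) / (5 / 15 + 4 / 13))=4865881983 / 850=5724567.04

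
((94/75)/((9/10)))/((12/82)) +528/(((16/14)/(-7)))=-1305916/405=-3224.48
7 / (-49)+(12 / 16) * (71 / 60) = 417 / 560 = 0.74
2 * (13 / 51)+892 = 45518 / 51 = 892.51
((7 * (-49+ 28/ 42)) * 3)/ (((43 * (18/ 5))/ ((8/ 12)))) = -5075/ 1161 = -4.37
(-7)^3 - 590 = -933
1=1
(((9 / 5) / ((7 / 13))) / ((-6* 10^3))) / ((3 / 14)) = -13 / 5000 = -0.00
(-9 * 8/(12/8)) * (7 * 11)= -3696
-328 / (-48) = 41 / 6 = 6.83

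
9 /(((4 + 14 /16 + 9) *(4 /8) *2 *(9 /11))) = 88 /111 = 0.79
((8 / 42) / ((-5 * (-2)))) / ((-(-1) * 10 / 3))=1 / 175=0.01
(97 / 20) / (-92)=-97 / 1840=-0.05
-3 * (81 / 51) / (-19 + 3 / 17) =81 / 320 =0.25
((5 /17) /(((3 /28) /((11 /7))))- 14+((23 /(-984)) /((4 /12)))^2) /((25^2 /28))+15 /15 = 485473381 /857310000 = 0.57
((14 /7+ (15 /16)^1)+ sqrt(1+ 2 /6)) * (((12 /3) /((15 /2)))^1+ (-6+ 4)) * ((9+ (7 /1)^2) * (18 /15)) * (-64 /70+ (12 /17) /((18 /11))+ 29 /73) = 56965744 * sqrt(3) /9772875+ 167336873 /6515250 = 35.78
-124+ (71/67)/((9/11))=-122.70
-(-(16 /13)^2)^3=16777216 /4826809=3.48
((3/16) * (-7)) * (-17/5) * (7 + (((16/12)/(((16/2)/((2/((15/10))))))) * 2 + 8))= 16541/240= 68.92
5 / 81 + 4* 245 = 79385 / 81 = 980.06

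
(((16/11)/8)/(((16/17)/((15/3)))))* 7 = 595/88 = 6.76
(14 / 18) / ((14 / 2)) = 1 / 9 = 0.11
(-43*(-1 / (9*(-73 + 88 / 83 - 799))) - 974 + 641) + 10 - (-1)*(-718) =-677269841 / 650592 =-1041.01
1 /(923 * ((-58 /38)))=-19 /26767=-0.00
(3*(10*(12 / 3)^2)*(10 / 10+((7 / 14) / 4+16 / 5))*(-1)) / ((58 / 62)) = -64356 / 29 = -2219.17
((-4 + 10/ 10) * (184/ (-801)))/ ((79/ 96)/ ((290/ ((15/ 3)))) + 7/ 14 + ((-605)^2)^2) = 341504/ 66391232623574807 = 0.00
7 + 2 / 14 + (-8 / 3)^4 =32722 / 567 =57.71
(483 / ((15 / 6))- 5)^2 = 885481 / 25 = 35419.24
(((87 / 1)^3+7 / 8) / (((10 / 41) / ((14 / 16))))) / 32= 1511924897 / 20480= 73824.46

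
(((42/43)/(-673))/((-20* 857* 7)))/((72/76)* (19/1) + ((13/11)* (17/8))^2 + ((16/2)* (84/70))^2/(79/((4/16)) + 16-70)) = 7608480/15509979395149849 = 0.00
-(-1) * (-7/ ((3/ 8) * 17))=-56/ 51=-1.10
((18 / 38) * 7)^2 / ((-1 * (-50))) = 3969 / 18050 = 0.22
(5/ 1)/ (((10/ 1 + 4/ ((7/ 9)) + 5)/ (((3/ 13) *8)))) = 280/ 611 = 0.46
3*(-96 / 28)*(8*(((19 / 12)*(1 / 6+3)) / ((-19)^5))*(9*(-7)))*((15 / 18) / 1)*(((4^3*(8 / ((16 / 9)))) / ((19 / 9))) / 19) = -155520 / 2476099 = -0.06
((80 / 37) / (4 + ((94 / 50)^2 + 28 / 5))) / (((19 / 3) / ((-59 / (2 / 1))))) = -4425000 / 5770927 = -0.77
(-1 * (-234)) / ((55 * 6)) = 39 / 55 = 0.71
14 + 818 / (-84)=179 / 42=4.26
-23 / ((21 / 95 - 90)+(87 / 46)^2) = 4623460 / 17328309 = 0.27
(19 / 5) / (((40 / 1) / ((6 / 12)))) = 19 / 400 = 0.05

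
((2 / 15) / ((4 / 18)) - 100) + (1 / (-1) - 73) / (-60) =-98.17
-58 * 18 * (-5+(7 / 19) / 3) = 96744 / 19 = 5091.79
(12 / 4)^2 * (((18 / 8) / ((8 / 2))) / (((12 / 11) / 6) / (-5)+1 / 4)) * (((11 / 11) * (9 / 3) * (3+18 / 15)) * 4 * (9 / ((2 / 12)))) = 3031182 / 47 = 64493.23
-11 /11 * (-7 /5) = 7 /5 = 1.40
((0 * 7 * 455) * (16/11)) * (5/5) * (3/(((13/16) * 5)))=0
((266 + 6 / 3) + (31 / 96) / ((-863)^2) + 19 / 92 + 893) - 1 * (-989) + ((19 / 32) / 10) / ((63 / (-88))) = 371255915860253 / 172667244960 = 2150.12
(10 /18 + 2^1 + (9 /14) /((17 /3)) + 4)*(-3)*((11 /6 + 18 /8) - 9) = 842815 /8568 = 98.37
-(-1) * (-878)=-878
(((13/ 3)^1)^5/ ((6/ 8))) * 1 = 1485172/ 729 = 2037.27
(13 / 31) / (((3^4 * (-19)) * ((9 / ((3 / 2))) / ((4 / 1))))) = -26 / 143127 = -0.00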